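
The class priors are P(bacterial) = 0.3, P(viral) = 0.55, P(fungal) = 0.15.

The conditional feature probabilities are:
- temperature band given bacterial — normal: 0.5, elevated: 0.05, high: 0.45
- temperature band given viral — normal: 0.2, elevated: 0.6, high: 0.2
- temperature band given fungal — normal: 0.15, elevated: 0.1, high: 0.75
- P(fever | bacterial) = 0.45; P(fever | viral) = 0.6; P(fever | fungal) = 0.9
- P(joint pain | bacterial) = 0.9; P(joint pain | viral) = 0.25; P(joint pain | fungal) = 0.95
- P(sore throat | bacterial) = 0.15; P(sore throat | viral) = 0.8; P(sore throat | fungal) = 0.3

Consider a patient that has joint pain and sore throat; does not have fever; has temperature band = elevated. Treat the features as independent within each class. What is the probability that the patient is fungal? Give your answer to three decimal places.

0.015

bacterial: 0.3 × 0.05 × (1−0.45) × 0.9 × 0.15 = 0.00111375
viral: 0.55 × 0.6 × (1−0.6) × 0.25 × 0.8 = 0.0264
fungal: 0.15 × 0.1 × (1−0.9) × 0.95 × 0.3 = 0.0004275
P(fungal | x) = 0.0004275 / 0.02794125 ≈ 0.015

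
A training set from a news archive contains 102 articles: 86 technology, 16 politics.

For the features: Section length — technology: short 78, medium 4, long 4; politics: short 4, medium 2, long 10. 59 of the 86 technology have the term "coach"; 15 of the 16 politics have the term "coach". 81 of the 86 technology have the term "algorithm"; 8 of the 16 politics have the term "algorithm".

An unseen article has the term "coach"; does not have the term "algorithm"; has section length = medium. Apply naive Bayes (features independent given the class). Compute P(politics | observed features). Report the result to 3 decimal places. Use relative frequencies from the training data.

technology: (86/102) × (4/86) × (59/86) × (5/86) ≈ 0.00156417
politics: (16/102) × (2/16) × (15/16) × (8/16) ≈ 0.00919118
P(politics | x) = 0.00919118 / 0.01075535 ≈ 0.855

0.855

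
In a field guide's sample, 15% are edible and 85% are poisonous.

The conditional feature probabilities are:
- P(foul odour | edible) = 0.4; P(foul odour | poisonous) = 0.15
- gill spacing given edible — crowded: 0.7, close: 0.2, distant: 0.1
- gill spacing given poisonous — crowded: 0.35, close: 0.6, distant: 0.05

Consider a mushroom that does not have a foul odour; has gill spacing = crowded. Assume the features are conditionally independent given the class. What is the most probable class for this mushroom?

edible: 0.15 × (1−0.4) × 0.7 = 0.063
poisonous: 0.85 × (1−0.15) × 0.35 = 0.252875
Highest score → poisonous.

poisonous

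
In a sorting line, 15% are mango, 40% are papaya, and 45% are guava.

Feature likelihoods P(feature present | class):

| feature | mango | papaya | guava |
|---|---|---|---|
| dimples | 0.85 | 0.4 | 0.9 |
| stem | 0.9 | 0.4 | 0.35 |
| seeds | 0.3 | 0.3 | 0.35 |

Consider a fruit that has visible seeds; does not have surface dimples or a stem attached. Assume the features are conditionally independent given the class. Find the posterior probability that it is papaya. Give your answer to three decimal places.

0.798

mango: 0.15 × (1−0.85) × (1−0.9) × 0.3 = 0.000675
papaya: 0.4 × (1−0.4) × (1−0.4) × 0.3 = 0.0432
guava: 0.45 × (1−0.9) × (1−0.35) × 0.35 = 0.0102375
P(papaya | x) = 0.0432 / 0.0541125 ≈ 0.798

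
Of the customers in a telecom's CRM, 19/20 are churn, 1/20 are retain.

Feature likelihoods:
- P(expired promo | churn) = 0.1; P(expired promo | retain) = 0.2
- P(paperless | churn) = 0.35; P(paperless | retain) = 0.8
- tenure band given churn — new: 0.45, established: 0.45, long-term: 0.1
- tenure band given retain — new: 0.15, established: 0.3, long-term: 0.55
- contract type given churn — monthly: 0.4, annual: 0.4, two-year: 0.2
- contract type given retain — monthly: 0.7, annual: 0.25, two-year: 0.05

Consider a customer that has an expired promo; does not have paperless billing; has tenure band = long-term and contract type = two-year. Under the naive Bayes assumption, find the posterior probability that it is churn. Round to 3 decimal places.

churn: 0.95 × 0.1 × (1−0.35) × 0.1 × 0.2 = 0.001235
retain: 0.05 × 0.2 × (1−0.8) × 0.55 × 0.05 = 0.000055
P(churn | x) = 0.001235 / 0.00129 ≈ 0.957

0.957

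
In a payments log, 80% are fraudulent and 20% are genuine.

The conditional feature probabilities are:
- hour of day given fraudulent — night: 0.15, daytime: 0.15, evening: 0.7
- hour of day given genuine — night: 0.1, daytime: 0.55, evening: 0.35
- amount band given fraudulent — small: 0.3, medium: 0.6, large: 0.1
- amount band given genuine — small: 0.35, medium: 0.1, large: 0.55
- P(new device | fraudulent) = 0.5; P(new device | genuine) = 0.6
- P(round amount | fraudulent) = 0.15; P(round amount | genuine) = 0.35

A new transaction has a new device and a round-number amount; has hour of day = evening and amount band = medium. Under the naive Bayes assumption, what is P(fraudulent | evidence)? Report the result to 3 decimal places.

fraudulent: 0.8 × 0.7 × 0.6 × 0.5 × 0.15 = 0.0252
genuine: 0.2 × 0.35 × 0.1 × 0.6 × 0.35 = 0.00147
P(fraudulent | x) = 0.0252 / 0.02667 ≈ 0.945

0.945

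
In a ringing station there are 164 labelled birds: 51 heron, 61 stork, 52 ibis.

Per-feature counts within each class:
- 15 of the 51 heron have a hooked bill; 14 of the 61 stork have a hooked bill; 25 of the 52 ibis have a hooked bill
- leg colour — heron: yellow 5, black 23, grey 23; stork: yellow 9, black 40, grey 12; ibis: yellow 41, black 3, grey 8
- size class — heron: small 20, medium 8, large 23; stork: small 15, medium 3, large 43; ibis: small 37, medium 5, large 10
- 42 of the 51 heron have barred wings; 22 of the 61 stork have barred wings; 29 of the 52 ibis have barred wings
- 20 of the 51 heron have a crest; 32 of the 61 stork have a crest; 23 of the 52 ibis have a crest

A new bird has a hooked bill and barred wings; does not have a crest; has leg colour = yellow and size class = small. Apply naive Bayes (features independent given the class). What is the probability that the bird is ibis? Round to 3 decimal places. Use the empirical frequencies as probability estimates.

heron: (51/164) × (15/51) × (5/51) × (20/51) × (42/51) × (31/51) ≈ 0.00176026
stork: (61/164) × (14/61) × (9/61) × (15/61) × (22/61) × (29/61) ≈ 0.00053103
ibis: (52/164) × (25/52) × (41/52) × (37/52) × (29/52) × (29/52) ≈ 0.0265989
P(ibis | x) = 0.0265989 / 0.02889019 ≈ 0.921

0.921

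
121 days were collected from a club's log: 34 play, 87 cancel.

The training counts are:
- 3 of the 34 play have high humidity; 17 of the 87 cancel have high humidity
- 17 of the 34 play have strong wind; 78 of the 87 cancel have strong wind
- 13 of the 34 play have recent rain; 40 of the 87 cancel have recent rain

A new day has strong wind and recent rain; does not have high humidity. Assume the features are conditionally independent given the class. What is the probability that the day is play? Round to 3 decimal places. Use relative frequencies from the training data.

play: (34/121) × (31/34) × (17/34) × (13/34) ≈ 0.0489791
cancel: (87/121) × (70/87) × (78/87) × (40/87) ≈ 0.238467
P(play | x) = 0.0489791 / 0.2874461 ≈ 0.170

0.170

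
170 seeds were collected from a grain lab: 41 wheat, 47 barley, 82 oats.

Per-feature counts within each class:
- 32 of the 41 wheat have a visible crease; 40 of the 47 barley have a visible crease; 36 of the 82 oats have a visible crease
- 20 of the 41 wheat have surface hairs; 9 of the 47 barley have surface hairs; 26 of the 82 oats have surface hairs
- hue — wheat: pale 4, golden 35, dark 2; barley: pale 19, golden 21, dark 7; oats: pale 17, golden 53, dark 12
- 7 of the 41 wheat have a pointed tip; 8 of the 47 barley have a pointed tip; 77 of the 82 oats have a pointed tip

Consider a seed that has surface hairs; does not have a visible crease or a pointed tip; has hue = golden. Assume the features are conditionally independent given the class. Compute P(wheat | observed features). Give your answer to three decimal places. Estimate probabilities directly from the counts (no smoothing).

wheat: (41/170) × (9/41) × (20/41) × (35/41) × (34/41) ≈ 0.0182818
barley: (47/170) × (7/47) × (9/47) × (21/47) × (39/47) ≈ 0.00292336
oats: (82/170) × (46/82) × (26/82) × (53/82) × (5/82) ≈ 0.00338132
P(wheat | x) = 0.0182818 / 0.02458648 ≈ 0.744

0.744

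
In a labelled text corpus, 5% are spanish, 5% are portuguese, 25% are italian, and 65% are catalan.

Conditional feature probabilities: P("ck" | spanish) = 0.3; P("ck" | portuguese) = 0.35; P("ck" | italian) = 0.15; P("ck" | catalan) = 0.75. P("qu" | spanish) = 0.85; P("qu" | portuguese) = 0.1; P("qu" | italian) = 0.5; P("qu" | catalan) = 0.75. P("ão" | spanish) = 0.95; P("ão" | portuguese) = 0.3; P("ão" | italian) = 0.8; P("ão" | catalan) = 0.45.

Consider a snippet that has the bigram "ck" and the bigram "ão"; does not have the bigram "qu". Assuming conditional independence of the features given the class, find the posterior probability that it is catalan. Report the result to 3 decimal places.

spanish: 0.05 × 0.3 × (1−0.85) × 0.95 = 0.0021375
portuguese: 0.05 × 0.35 × (1−0.1) × 0.3 = 0.004725
italian: 0.25 × 0.15 × (1−0.5) × 0.8 = 0.015
catalan: 0.65 × 0.75 × (1−0.75) × 0.45 = 0.05484375
P(catalan | x) = 0.05484375 / 0.07670625 ≈ 0.715

0.715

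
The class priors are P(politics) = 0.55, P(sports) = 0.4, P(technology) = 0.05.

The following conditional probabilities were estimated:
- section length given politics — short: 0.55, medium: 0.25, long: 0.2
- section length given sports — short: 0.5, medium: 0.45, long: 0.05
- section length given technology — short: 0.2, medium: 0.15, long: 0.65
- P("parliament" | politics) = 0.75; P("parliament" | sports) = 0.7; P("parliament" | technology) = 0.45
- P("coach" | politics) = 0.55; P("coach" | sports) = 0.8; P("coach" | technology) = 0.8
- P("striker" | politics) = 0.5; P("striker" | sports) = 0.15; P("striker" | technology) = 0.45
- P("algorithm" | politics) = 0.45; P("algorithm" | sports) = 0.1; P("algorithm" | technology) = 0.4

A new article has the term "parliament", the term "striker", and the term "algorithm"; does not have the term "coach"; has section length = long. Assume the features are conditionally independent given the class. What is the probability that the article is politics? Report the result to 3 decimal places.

0.936

politics: 0.55 × 0.2 × 0.75 × (1−0.55) × 0.5 × 0.45 = 0.008353125
sports: 0.4 × 0.05 × 0.7 × (1−0.8) × 0.15 × 0.1 = 0.000042
technology: 0.05 × 0.65 × 0.45 × (1−0.8) × 0.45 × 0.4 = 0.0005265
P(politics | x) = 0.008353125 / 0.008921625 ≈ 0.936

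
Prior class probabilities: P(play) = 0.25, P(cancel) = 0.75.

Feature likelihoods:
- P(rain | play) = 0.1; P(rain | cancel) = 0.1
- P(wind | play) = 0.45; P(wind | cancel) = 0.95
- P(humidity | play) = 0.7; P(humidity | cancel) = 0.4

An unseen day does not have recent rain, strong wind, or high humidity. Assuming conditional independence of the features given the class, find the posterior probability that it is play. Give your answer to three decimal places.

play: 0.25 × (1−0.1) × (1−0.45) × (1−0.7) = 0.037125
cancel: 0.75 × (1−0.1) × (1−0.95) × (1−0.4) = 0.02025
P(play | x) = 0.037125 / 0.057375 ≈ 0.647

0.647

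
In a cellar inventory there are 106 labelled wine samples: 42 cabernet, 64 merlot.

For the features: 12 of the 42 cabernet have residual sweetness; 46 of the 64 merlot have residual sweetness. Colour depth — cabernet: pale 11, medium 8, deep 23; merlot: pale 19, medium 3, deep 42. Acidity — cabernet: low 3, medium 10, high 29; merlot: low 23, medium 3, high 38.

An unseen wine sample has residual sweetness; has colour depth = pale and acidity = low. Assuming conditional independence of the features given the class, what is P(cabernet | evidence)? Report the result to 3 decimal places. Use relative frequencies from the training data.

0.044

cabernet: (42/106) × (12/42) × (11/42) × (3/42) ≈ 0.00211783
merlot: (64/106) × (46/64) × (19/64) × (23/64) ≈ 0.0462992
P(cabernet | x) = 0.00211783 / 0.04841703 ≈ 0.044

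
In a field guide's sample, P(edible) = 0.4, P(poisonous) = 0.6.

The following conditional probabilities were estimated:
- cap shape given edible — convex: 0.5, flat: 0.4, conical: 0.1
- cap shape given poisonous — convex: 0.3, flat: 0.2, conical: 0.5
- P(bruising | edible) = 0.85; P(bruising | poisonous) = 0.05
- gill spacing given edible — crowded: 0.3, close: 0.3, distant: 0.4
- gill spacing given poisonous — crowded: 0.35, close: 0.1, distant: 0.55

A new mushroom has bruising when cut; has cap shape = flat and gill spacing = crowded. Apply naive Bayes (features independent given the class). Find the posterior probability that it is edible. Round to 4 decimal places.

0.9510

edible: 0.4 × 0.4 × 0.85 × 0.3 = 0.0408
poisonous: 0.6 × 0.2 × 0.05 × 0.35 = 0.0021
P(edible | x) = 0.0408 / 0.0429 ≈ 0.9510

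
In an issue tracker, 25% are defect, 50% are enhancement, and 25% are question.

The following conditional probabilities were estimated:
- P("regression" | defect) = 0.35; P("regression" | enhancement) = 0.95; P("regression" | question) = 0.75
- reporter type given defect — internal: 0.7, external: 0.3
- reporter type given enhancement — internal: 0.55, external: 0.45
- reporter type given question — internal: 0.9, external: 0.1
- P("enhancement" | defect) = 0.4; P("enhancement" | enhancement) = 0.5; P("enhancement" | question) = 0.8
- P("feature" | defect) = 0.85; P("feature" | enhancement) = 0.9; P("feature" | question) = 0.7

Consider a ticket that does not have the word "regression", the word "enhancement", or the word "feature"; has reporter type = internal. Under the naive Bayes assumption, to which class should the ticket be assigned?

defect

defect: 0.25 × (1−0.35) × 0.7 × (1−0.4) × (1−0.85) = 0.0102375
enhancement: 0.5 × (1−0.95) × 0.55 × (1−0.5) × (1−0.9) = 0.0006875
question: 0.25 × (1−0.75) × 0.9 × (1−0.8) × (1−0.7) = 0.003375
Highest score → defect.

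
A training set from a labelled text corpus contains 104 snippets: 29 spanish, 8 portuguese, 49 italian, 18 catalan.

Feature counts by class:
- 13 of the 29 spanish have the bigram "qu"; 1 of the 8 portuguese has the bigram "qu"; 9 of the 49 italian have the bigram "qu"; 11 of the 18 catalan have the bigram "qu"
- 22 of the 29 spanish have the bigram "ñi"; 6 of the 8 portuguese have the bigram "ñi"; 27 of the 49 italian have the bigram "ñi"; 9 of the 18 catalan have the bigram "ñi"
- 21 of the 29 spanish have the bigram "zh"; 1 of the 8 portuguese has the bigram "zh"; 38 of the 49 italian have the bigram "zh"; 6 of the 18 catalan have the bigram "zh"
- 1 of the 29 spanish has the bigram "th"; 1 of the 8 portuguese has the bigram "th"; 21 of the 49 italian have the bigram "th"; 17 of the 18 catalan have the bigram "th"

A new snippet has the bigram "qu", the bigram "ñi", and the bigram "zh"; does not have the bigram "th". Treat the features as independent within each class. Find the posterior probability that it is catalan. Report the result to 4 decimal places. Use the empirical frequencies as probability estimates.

0.0110

spanish: (29/104) × (13/29) × (22/29) × (21/29) × (28/29) ≈ 0.0663004
portuguese: (8/104) × (1/8) × (6/8) × (1/8) × (7/8) ≈ 0.000788762
italian: (49/104) × (9/49) × (27/49) × (38/49) × (28/49) ≈ 0.0211313
catalan: (18/104) × (11/18) × (9/18) × (6/18) × (1/18) ≈ 0.000979345
P(catalan | x) = 0.000979345 / 0.089199807 ≈ 0.0110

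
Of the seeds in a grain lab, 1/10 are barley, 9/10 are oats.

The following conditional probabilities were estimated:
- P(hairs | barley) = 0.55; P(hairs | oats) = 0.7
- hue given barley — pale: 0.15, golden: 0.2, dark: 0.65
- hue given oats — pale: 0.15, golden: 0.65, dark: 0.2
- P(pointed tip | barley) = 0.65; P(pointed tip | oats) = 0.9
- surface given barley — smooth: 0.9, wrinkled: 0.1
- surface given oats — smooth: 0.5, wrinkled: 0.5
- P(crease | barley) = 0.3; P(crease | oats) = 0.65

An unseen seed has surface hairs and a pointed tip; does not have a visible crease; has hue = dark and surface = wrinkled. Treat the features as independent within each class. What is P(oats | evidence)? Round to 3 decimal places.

0.924

barley: 0.1 × 0.55 × 0.65 × 0.65 × 0.1 × (1−0.3) = 0.001626625
oats: 0.9 × 0.7 × 0.2 × 0.9 × 0.5 × (1−0.65) = 0.019845
P(oats | x) = 0.019845 / 0.021471625 ≈ 0.924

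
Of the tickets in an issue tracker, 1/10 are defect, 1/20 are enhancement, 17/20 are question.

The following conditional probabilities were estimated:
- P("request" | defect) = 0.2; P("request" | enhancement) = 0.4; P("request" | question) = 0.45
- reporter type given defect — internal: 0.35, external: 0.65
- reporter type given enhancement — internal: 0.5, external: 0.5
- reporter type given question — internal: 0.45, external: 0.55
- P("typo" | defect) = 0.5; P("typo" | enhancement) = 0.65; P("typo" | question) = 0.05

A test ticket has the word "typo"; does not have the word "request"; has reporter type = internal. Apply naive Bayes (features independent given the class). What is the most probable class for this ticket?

defect: 0.1 × (1−0.2) × 0.35 × 0.5 = 0.014
enhancement: 0.05 × (1−0.4) × 0.5 × 0.65 = 0.00975
question: 0.85 × (1−0.45) × 0.45 × 0.05 = 0.01051875
Highest score → defect.

defect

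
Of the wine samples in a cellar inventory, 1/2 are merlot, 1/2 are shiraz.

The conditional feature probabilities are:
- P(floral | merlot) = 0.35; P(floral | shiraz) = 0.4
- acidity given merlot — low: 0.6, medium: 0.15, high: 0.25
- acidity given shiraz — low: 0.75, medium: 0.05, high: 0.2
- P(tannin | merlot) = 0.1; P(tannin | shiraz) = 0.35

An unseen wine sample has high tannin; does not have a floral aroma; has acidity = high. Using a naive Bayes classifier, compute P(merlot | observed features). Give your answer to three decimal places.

merlot: 0.5 × (1−0.35) × 0.25 × 0.1 = 0.008125
shiraz: 0.5 × (1−0.4) × 0.2 × 0.35 = 0.021
P(merlot | x) = 0.008125 / 0.029125 ≈ 0.279

0.279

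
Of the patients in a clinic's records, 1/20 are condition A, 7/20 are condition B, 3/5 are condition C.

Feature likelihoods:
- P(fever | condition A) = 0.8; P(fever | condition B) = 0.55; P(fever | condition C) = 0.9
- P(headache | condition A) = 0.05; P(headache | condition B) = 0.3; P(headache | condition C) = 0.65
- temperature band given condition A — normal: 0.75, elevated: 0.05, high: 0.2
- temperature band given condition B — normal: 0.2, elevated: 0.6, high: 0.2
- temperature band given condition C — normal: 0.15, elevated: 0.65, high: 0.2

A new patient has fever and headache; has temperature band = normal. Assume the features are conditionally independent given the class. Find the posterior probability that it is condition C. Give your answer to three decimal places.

0.801

condition A: 0.05 × 0.8 × 0.05 × 0.75 = 0.0015
condition B: 0.35 × 0.55 × 0.3 × 0.2 = 0.01155
condition C: 0.6 × 0.9 × 0.65 × 0.15 = 0.05265
P(condition C | x) = 0.05265 / 0.0657 ≈ 0.801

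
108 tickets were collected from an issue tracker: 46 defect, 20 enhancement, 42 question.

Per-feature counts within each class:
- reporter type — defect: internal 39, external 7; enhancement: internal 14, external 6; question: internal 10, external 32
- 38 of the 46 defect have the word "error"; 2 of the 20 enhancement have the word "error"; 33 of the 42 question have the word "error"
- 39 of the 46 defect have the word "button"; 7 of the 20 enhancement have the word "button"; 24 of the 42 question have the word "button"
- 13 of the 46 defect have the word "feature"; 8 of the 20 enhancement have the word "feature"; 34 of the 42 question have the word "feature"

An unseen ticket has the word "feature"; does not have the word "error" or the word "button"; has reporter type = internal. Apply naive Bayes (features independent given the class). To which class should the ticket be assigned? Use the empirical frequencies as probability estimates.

enhancement

defect: (46/108) × (39/46) × (8/46) × (7/46) × (13/46) ≈ 0.00270084
enhancement: (20/108) × (14/20) × (18/20) × (13/20) × (8/20) ≈ 0.0303333
question: (42/108) × (10/42) × (9/42) × (18/42) × (34/42) ≈ 0.00688371
Highest score → enhancement.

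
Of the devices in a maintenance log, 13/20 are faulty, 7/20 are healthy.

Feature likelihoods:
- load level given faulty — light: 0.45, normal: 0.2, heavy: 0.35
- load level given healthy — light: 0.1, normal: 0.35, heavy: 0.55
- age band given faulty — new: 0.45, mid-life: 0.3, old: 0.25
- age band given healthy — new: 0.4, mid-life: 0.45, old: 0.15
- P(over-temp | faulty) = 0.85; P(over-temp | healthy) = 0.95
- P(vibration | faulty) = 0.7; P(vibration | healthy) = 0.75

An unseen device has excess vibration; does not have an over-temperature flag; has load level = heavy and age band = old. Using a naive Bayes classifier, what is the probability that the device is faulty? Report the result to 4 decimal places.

0.8465

faulty: 0.65 × 0.35 × 0.25 × (1−0.85) × 0.7 = 0.005971875
healthy: 0.35 × 0.55 × 0.15 × (1−0.95) × 0.75 = 0.0010828125
P(faulty | x) = 0.005971875 / 0.0070546875 ≈ 0.8465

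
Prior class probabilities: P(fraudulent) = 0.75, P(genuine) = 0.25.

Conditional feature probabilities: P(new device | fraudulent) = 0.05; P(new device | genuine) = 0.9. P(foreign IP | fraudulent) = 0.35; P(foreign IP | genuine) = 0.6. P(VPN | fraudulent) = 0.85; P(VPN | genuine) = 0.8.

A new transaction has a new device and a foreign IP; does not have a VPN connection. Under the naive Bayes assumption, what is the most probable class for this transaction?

genuine

fraudulent: 0.75 × 0.05 × 0.35 × (1−0.85) = 0.00196875
genuine: 0.25 × 0.9 × 0.6 × (1−0.8) = 0.027
Highest score → genuine.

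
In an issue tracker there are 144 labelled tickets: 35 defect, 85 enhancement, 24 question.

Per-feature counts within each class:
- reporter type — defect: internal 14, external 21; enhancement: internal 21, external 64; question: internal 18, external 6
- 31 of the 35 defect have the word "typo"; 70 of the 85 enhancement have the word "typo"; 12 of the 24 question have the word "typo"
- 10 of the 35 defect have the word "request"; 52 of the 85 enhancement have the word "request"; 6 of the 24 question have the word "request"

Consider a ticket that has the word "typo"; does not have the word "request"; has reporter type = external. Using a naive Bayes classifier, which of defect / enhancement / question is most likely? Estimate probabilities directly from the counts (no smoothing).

defect: (35/144) × (21/35) × (31/35) × (25/35) ≈ 0.0922619
enhancement: (85/144) × (64/85) × (70/85) × (33/85) ≈ 0.142099
question: (24/144) × (6/24) × (12/24) × (18/24) = 0.015625
Highest score → enhancement.

enhancement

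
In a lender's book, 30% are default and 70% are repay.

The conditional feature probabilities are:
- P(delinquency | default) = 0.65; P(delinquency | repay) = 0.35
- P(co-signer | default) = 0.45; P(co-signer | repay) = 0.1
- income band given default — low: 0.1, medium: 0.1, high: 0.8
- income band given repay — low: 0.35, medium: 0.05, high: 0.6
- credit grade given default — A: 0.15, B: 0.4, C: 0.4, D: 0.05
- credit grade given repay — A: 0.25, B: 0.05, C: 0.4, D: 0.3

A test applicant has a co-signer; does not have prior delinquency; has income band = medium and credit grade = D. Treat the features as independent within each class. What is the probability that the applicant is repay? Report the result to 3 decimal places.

default: 0.3 × (1−0.65) × 0.45 × 0.1 × 0.05 = 0.00023625
repay: 0.7 × (1−0.35) × 0.1 × 0.05 × 0.3 = 0.0006825
P(repay | x) = 0.0006825 / 0.00091875 ≈ 0.743

0.743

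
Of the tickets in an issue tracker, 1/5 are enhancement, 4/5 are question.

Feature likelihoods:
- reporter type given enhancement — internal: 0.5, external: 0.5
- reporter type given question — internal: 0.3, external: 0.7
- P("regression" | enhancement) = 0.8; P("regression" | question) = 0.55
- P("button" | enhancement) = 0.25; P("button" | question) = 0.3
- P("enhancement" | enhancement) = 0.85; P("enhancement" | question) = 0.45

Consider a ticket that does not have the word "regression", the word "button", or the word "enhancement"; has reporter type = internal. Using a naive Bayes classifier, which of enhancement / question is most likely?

enhancement: 0.2 × 0.5 × (1−0.8) × (1−0.25) × (1−0.85) = 0.00225
question: 0.8 × 0.3 × (1−0.55) × (1−0.3) × (1−0.45) = 0.04158
Highest score → question.

question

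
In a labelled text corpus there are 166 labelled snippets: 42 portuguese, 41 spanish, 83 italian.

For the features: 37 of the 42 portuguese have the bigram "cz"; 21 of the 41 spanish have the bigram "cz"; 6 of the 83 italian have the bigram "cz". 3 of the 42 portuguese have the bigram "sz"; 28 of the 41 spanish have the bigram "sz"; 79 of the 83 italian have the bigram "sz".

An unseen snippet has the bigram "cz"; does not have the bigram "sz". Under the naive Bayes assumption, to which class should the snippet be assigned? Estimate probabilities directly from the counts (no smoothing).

portuguese

portuguese: (42/166) × (37/42) × (39/42) ≈ 0.206971
spanish: (41/166) × (21/41) × (13/41) ≈ 0.0401117
italian: (83/166) × (6/83) × (4/83) ≈ 0.00174191
Highest score → portuguese.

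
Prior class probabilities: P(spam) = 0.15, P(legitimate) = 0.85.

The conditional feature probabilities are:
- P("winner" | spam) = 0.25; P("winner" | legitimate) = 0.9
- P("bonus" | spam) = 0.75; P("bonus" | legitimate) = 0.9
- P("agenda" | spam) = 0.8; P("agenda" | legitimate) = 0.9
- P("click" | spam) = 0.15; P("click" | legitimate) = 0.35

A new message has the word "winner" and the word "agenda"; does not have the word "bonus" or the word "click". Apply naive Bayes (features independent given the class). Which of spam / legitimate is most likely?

spam: 0.15 × 0.25 × (1−0.75) × 0.8 × (1−0.15) = 0.006375
legitimate: 0.85 × 0.9 × (1−0.9) × 0.9 × (1−0.35) = 0.0447525
Highest score → legitimate.

legitimate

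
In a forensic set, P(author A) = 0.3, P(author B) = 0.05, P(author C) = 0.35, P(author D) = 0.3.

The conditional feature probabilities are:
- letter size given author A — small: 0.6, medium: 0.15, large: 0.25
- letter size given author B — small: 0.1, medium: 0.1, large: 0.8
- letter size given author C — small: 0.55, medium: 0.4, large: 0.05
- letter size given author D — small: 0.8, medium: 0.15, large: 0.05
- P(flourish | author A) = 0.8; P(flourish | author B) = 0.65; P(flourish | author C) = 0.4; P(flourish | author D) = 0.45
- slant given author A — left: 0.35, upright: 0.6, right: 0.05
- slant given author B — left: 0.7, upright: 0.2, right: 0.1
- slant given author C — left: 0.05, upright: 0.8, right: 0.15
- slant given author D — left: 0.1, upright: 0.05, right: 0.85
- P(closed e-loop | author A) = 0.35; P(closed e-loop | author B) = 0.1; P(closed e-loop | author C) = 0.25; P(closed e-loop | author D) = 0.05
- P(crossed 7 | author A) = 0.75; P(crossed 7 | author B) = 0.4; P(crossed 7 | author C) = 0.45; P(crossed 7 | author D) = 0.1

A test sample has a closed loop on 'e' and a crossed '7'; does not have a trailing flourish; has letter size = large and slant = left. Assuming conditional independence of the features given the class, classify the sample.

author A

author A: 0.3 × 0.25 × (1−0.8) × 0.35 × 0.35 × 0.75 = 0.001378125
author B: 0.05 × 0.8 × (1−0.65) × 0.7 × 0.1 × 0.4 = 0.000392
author C: 0.35 × 0.05 × (1−0.4) × 0.05 × 0.25 × 0.45 = 0.0000590625
author D: 0.3 × 0.05 × (1−0.45) × 0.1 × 0.05 × 0.1 = 0.000004125
Highest score → author A.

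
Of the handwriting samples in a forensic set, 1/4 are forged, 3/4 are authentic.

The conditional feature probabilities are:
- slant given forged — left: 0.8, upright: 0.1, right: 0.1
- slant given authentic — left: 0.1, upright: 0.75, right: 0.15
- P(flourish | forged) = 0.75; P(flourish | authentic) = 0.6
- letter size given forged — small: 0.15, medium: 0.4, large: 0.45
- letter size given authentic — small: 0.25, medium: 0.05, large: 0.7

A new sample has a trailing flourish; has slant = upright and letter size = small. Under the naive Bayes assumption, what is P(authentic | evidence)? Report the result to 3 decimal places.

forged: 0.25 × 0.1 × 0.75 × 0.15 = 0.0028125
authentic: 0.75 × 0.75 × 0.6 × 0.25 = 0.084375
P(authentic | x) = 0.084375 / 0.0871875 ≈ 0.968

0.968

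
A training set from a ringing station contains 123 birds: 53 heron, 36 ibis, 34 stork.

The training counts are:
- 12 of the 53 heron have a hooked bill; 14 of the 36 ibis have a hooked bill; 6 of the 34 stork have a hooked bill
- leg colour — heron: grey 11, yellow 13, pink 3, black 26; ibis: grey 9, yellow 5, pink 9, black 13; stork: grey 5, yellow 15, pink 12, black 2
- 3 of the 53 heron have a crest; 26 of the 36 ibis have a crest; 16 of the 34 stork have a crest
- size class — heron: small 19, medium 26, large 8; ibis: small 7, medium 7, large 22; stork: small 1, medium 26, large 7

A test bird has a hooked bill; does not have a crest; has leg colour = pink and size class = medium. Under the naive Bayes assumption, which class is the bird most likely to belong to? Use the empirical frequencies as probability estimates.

heron: (53/123) × (12/53) × (3/53) × (50/53) × (26/53) ≈ 0.00255572
ibis: (36/123) × (14/36) × (9/36) × (10/36) × (7/36) ≈ 0.00153694
stork: (34/123) × (6/34) × (12/34) × (18/34) × (26/34) ≈ 0.00697006
Highest score → stork.

stork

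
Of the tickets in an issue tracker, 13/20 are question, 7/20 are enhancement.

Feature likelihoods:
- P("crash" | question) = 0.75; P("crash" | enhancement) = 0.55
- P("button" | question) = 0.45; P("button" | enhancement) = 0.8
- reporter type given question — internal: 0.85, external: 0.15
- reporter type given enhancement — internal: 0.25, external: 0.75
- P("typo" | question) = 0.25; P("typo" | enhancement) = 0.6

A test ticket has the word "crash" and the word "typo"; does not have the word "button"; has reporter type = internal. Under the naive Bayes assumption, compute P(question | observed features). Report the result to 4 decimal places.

question: 0.65 × 0.75 × (1−0.45) × 0.85 × 0.25 = 0.0569765625
enhancement: 0.35 × 0.55 × (1−0.8) × 0.25 × 0.6 = 0.005775
P(question | x) = 0.0569765625 / 0.0627515625 ≈ 0.9080

0.9080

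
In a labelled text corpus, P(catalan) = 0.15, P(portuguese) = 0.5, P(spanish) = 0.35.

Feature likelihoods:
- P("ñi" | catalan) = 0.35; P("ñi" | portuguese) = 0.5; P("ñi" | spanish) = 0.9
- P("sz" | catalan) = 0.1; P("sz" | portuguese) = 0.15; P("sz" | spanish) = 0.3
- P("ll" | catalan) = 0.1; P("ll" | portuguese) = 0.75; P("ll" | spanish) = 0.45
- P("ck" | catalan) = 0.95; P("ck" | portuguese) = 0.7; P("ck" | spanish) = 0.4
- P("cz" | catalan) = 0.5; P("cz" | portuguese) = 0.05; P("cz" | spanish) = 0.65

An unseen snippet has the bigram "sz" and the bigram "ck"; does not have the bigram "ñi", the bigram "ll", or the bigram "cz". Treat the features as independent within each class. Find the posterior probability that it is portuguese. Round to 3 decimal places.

catalan: 0.15 × (1−0.35) × 0.1 × (1−0.1) × 0.95 × (1−0.5) = 0.004168125
portuguese: 0.5 × (1−0.5) × 0.15 × (1−0.75) × 0.7 × (1−0.05) = 0.006234375
spanish: 0.35 × (1−0.9) × 0.3 × (1−0.45) × 0.4 × (1−0.65) = 0.0008085
P(portuguese | x) = 0.006234375 / 0.011211 ≈ 0.556

0.556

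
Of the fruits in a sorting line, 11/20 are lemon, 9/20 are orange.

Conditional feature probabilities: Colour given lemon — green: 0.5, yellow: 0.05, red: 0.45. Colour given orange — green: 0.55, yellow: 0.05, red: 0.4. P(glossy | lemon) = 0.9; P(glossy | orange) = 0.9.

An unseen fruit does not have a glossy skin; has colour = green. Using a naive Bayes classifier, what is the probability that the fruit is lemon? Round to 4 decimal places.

0.5263

lemon: 0.55 × 0.5 × (1−0.9) = 0.0275
orange: 0.45 × 0.55 × (1−0.9) = 0.02475
P(lemon | x) = 0.0275 / 0.05225 ≈ 0.5263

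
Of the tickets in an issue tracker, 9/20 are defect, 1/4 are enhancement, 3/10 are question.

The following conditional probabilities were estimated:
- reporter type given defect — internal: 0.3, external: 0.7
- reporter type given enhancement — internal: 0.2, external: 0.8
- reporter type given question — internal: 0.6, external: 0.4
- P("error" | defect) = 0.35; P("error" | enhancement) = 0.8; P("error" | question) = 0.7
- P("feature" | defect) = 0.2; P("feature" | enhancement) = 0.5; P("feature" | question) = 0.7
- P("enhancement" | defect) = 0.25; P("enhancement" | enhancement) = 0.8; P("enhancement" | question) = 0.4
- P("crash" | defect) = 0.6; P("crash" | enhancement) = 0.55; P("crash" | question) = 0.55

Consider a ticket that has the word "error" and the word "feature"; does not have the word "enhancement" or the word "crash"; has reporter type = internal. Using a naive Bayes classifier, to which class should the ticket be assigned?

question

defect: 0.45 × 0.3 × 0.35 × 0.2 × (1−0.25) × (1−0.6) = 0.002835
enhancement: 0.25 × 0.2 × 0.8 × 0.5 × (1−0.8) × (1−0.55) = 0.0018
question: 0.3 × 0.6 × 0.7 × 0.7 × (1−0.4) × (1−0.55) = 0.023814
Highest score → question.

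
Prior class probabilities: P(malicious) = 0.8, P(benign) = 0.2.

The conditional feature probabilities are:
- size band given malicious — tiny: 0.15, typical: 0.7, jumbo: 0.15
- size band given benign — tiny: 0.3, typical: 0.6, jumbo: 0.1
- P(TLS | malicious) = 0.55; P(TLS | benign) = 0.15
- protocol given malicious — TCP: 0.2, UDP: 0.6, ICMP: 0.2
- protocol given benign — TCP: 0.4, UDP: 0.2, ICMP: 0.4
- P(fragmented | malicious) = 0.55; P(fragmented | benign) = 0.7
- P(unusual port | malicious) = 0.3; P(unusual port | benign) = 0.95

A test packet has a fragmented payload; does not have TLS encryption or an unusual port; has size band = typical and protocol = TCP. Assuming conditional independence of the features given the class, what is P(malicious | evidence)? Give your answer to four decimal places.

0.9315

malicious: 0.8 × 0.7 × (1−0.55) × 0.2 × 0.55 × (1−0.3) = 0.019404
benign: 0.2 × 0.6 × (1−0.15) × 0.4 × 0.7 × (1−0.95) = 0.001428
P(malicious | x) = 0.019404 / 0.020832 ≈ 0.9315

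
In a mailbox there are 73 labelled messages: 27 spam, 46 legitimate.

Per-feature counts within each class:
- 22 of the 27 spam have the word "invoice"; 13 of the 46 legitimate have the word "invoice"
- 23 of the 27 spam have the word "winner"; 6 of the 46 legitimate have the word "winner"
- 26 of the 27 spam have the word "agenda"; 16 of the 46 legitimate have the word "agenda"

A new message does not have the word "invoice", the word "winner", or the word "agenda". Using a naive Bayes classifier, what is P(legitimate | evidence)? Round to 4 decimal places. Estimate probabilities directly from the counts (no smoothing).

0.9985

spam: (27/73) × (5/27) × (4/27) × (1/27) ≈ 0.00037582
legitimate: (46/73) × (33/46) × (40/46) × (30/46) ≈ 0.256364
P(legitimate | x) = 0.256364 / 0.25673982 ≈ 0.9985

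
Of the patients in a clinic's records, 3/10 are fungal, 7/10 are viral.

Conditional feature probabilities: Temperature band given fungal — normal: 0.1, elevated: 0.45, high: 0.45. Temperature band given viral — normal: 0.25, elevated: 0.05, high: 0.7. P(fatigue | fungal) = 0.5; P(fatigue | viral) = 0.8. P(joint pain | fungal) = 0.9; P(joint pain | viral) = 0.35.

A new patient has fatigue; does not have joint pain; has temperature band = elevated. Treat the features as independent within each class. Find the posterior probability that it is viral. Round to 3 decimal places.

fungal: 0.3 × 0.45 × 0.5 × (1−0.9) = 0.00675
viral: 0.7 × 0.05 × 0.8 × (1−0.35) = 0.0182
P(viral | x) = 0.0182 / 0.02495 ≈ 0.729

0.729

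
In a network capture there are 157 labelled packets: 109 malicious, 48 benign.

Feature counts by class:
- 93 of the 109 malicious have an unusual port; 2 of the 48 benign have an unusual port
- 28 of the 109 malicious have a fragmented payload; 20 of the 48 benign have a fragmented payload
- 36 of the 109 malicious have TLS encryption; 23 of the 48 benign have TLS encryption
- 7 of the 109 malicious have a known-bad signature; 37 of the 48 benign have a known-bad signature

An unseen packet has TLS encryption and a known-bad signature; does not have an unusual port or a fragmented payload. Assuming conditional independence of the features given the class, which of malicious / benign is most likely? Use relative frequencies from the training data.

benign

malicious: (109/157) × (16/109) × (81/109) × (36/109) × (7/109) ≈ 0.0016063
benign: (48/157) × (46/48) × (28/48) × (23/48) × (37/48) ≈ 0.063128
Highest score → benign.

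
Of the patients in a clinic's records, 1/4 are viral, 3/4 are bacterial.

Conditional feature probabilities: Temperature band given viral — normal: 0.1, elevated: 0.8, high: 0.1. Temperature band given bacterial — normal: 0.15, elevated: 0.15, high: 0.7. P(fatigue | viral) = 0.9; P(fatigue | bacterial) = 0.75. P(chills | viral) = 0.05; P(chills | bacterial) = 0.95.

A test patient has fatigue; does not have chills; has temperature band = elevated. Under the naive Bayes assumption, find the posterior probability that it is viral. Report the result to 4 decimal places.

0.9759

viral: 0.25 × 0.8 × 0.9 × (1−0.05) = 0.171
bacterial: 0.75 × 0.15 × 0.75 × (1−0.95) = 0.00421875
P(viral | x) = 0.171 / 0.17521875 ≈ 0.9759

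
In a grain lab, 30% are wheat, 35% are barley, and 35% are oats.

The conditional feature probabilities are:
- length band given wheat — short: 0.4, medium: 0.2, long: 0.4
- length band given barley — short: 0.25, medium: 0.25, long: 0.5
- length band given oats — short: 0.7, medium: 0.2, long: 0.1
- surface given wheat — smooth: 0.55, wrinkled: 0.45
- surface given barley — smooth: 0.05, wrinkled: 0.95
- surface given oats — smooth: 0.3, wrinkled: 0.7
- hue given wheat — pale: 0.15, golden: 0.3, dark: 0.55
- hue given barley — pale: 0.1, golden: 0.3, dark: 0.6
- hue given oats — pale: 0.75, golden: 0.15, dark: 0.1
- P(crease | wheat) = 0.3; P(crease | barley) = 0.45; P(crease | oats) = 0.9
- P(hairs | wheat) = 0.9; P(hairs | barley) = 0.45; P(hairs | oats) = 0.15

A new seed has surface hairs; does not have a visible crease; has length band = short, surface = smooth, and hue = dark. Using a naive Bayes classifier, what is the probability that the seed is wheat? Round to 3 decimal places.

0.968

wheat: 0.3 × 0.4 × 0.55 × 0.55 × (1−0.3) × 0.9 = 0.022869
barley: 0.35 × 0.25 × 0.05 × 0.6 × (1−0.45) × 0.45 = 0.0006496875
oats: 0.35 × 0.7 × 0.3 × 0.1 × (1−0.9) × 0.15 = 0.00011025
P(wheat | x) = 0.022869 / 0.0236289375 ≈ 0.968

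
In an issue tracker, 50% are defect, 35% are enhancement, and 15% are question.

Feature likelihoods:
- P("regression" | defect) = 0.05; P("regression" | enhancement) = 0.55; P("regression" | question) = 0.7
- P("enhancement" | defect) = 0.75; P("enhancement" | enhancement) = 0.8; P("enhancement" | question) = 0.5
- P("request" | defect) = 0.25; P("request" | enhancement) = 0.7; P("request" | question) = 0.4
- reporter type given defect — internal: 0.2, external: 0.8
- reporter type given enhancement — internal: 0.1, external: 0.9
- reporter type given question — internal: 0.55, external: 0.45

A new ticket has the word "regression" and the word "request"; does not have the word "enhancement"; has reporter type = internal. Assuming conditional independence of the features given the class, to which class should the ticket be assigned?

question

defect: 0.5 × 0.05 × (1−0.75) × 0.25 × 0.2 = 0.0003125
enhancement: 0.35 × 0.55 × (1−0.8) × 0.7 × 0.1 = 0.002695
question: 0.15 × 0.7 × (1−0.5) × 0.4 × 0.55 = 0.01155
Highest score → question.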